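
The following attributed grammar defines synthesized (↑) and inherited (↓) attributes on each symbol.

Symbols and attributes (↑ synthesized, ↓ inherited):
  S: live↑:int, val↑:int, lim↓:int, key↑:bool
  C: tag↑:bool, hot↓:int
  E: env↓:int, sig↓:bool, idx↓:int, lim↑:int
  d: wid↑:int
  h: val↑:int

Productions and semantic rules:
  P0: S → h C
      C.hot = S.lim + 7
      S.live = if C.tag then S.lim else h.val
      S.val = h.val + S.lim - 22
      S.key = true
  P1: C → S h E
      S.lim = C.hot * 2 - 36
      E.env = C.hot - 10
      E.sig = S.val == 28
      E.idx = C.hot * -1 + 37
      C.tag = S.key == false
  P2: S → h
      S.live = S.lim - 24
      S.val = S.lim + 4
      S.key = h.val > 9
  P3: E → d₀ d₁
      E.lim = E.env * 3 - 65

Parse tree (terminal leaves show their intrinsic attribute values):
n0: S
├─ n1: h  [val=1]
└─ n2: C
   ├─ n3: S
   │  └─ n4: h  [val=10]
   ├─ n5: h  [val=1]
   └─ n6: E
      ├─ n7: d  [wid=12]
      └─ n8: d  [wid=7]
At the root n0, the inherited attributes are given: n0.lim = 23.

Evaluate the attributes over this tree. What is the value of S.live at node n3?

1. n0.lim = 23  [given at root]
2. n1.val = 1  [terminal]
3. n2.hot = 30  [S.lim + 7]
4. n3.lim = 24  [C.hot * 2 - 36]
5. n4.val = 10  [terminal]
6. n3.live = 0  [S.lim - 24]
7. n3.val = 28  [S.lim + 4]
8. n3.key = true  [h.val > 9]
9. n5.val = 1  [terminal]
10. n6.env = 20  [C.hot - 10]
11. n6.sig = true  [S.val == 28]
12. n6.idx = 7  [C.hot * -1 + 37]
13. n7.wid = 12  [terminal]
14. n8.wid = 7  [terminal]
15. n6.lim = -5  [E.env * 3 - 65]
16. n2.tag = false  [S.key == false]
17. n0.live = 1  [if C.tag then S.lim else h.val]
18. n0.val = 2  [h.val + S.lim - 22]
19. n0.key = true  [true]

0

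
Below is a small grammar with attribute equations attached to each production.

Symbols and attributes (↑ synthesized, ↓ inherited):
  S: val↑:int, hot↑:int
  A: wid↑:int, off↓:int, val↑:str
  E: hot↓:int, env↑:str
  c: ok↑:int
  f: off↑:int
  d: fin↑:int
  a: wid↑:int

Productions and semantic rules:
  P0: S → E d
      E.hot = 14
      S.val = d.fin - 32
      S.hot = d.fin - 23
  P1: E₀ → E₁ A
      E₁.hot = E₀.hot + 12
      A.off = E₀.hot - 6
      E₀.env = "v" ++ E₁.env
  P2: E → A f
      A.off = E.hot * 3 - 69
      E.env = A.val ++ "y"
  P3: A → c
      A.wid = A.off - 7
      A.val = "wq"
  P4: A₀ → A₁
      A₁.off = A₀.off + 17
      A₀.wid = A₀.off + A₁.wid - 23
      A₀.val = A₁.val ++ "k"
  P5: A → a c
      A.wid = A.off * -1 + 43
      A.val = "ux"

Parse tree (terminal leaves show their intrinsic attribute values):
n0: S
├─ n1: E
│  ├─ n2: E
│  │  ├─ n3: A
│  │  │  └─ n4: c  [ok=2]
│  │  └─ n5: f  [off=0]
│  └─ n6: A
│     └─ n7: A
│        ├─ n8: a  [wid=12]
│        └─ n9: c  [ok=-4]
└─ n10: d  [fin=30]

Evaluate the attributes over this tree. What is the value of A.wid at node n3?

1. n1.hot = 14  [14]
2. n2.hot = 26  [E₀.hot + 12]
3. n3.off = 9  [E.hot * 3 - 69]
4. n4.ok = 2  [terminal]
5. n3.wid = 2  [A.off - 7]
6. n3.val = "wq"  ["wq"]
7. n5.off = 0  [terminal]
8. n2.env = "wqy"  [A.val ++ "y"]
9. n6.off = 8  [E₀.hot - 6]
10. n7.off = 25  [A₀.off + 17]
11. n8.wid = 12  [terminal]
12. n9.ok = -4  [terminal]
13. n7.wid = 18  [A.off * -1 + 43]
14. n7.val = "ux"  ["ux"]
15. n6.wid = 3  [A₀.off + A₁.wid - 23]
16. n6.val = "uxk"  [A₁.val ++ "k"]
17. n1.env = "vwqy"  ["v" ++ E₁.env]
18. n10.fin = 30  [terminal]
19. n0.val = -2  [d.fin - 32]
20. n0.hot = 7  [d.fin - 23]

2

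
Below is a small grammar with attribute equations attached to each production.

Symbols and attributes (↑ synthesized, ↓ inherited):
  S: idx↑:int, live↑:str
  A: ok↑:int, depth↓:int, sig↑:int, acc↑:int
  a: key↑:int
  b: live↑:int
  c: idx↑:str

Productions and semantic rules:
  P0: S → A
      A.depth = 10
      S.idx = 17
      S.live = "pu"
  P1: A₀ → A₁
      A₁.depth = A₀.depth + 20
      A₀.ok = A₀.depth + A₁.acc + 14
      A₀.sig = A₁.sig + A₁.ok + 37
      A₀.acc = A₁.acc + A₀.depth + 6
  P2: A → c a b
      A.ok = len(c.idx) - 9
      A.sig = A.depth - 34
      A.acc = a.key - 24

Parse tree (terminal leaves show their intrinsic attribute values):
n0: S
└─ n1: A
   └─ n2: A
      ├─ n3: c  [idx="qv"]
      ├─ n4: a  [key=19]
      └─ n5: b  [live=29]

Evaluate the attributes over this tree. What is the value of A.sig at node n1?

26

1. n1.depth = 10  [10]
2. n2.depth = 30  [A₀.depth + 20]
3. n3.idx = "qv"  [terminal]
4. n4.key = 19  [terminal]
5. n5.live = 29  [terminal]
6. n2.ok = -7  [len(c.idx) - 9]
7. n2.sig = -4  [A.depth - 34]
8. n2.acc = -5  [a.key - 24]
9. n1.ok = 19  [A₀.depth + A₁.acc + 14]
10. n1.sig = 26  [A₁.sig + A₁.ok + 37]
11. n1.acc = 11  [A₁.acc + A₀.depth + 6]
12. n0.idx = 17  [17]
13. n0.live = "pu"  ["pu"]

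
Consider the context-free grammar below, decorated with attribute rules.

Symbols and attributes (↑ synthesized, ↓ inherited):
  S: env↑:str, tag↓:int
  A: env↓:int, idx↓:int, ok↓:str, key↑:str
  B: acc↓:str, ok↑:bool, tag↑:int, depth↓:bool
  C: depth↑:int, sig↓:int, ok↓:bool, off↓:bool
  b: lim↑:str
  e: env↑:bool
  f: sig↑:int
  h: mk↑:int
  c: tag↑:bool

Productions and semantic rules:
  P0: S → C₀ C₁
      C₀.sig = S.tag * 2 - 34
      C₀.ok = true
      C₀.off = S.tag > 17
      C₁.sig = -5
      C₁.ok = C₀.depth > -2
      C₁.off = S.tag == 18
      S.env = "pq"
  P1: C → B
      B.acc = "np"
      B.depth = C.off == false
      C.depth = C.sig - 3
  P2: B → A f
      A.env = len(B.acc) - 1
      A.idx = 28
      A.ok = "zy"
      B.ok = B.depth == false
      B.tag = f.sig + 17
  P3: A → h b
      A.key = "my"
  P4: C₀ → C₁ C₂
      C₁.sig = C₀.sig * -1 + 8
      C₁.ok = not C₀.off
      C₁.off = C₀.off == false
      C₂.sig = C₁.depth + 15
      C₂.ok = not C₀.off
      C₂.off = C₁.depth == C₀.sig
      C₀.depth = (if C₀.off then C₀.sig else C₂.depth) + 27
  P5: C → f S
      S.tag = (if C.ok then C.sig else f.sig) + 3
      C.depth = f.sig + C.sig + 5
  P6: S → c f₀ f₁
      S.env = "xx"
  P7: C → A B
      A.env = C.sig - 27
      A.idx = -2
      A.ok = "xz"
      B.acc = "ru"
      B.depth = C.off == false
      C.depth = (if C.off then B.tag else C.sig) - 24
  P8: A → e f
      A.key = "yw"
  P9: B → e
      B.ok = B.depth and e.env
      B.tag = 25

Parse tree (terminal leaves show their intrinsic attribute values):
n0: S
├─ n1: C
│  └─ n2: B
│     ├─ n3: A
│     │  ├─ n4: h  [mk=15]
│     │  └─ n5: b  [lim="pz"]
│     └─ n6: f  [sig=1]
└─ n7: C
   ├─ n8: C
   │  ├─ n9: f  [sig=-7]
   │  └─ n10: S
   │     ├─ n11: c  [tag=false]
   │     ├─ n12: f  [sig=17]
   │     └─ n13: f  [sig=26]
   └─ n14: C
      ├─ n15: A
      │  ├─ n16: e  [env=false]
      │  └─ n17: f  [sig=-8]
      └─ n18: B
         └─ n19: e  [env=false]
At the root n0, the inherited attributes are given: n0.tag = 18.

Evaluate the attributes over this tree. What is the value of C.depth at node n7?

22

1. n0.tag = 18  [given at root]
2. n1.sig = 2  [S.tag * 2 - 34]
3. n1.ok = true  [true]
4. n1.off = true  [S.tag > 17]
5. n2.acc = "np"  ["np"]
6. n2.depth = false  [C.off == false]
7. n3.env = 1  [len(B.acc) - 1]
8. n3.idx = 28  [28]
9. n3.ok = "zy"  ["zy"]
10. n4.mk = 15  [terminal]
11. n5.lim = "pz"  [terminal]
12. n3.key = "my"  ["my"]
13. n6.sig = 1  [terminal]
14. n2.ok = true  [B.depth == false]
15. n2.tag = 18  [f.sig + 17]
16. n1.depth = -1  [C.sig - 3]
17. n7.sig = -5  [-5]
18. n7.ok = true  [C₀.depth > -2]
19. n7.off = true  [S.tag == 18]
20. n8.sig = 13  [C₀.sig * -1 + 8]
21. n8.ok = false  [not C₀.off]
22. n8.off = false  [C₀.off == false]
23. n9.sig = -7  [terminal]
24. n10.tag = -4  [(if C.ok then C.sig else f.sig) + 3]
25. n11.tag = false  [terminal]
26. n12.sig = 17  [terminal]
27. n13.sig = 26  [terminal]
28. n10.env = "xx"  ["xx"]
29. n8.depth = 11  [f.sig + C.sig + 5]
30. n14.sig = 26  [C₁.depth + 15]
31. n14.ok = false  [not C₀.off]
32. n14.off = false  [C₁.depth == C₀.sig]
33. n15.env = -1  [C.sig - 27]
34. n15.idx = -2  [-2]
35. n15.ok = "xz"  ["xz"]
36. n16.env = false  [terminal]
37. n17.sig = -8  [terminal]
38. n15.key = "yw"  ["yw"]
39. n18.acc = "ru"  ["ru"]
40. n18.depth = true  [C.off == false]
41. n19.env = false  [terminal]
42. n18.ok = false  [B.depth and e.env]
43. n18.tag = 25  [25]
44. n14.depth = 2  [(if C.off then B.tag else C.sig) - 24]
45. n7.depth = 22  [(if C₀.off then C₀.sig else C₂.depth) + 27]
46. n0.env = "pq"  ["pq"]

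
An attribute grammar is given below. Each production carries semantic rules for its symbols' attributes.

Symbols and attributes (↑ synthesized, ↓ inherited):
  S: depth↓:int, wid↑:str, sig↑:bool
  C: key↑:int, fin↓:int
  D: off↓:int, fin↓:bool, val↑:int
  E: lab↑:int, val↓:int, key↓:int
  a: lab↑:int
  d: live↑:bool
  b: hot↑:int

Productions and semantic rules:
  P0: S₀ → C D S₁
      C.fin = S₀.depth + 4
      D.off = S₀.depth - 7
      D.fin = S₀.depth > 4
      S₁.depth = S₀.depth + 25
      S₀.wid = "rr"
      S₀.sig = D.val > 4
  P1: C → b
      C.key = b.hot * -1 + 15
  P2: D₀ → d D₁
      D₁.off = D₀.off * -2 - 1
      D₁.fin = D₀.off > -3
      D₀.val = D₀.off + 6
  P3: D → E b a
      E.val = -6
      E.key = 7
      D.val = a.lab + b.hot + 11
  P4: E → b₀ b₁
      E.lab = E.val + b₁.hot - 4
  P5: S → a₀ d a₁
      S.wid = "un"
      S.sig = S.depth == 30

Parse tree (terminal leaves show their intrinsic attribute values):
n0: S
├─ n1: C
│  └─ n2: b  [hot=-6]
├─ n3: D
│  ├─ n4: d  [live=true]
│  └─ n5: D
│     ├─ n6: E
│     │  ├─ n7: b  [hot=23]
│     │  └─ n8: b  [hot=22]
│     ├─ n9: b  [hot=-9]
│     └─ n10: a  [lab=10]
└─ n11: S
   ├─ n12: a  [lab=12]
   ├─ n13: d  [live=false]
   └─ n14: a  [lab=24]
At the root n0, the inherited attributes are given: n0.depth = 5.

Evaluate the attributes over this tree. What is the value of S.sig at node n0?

1. n0.depth = 5  [given at root]
2. n1.fin = 9  [S₀.depth + 4]
3. n2.hot = -6  [terminal]
4. n1.key = 21  [b.hot * -1 + 15]
5. n3.off = -2  [S₀.depth - 7]
6. n3.fin = true  [S₀.depth > 4]
7. n4.live = true  [terminal]
8. n5.off = 3  [D₀.off * -2 - 1]
9. n5.fin = true  [D₀.off > -3]
10. n6.val = -6  [-6]
11. n6.key = 7  [7]
12. n7.hot = 23  [terminal]
13. n8.hot = 22  [terminal]
14. n6.lab = 12  [E.val + b₁.hot - 4]
15. n9.hot = -9  [terminal]
16. n10.lab = 10  [terminal]
17. n5.val = 12  [a.lab + b.hot + 11]
18. n3.val = 4  [D₀.off + 6]
19. n11.depth = 30  [S₀.depth + 25]
20. n12.lab = 12  [terminal]
21. n13.live = false  [terminal]
22. n14.lab = 24  [terminal]
23. n11.wid = "un"  ["un"]
24. n11.sig = true  [S.depth == 30]
25. n0.wid = "rr"  ["rr"]
26. n0.sig = false  [D.val > 4]

false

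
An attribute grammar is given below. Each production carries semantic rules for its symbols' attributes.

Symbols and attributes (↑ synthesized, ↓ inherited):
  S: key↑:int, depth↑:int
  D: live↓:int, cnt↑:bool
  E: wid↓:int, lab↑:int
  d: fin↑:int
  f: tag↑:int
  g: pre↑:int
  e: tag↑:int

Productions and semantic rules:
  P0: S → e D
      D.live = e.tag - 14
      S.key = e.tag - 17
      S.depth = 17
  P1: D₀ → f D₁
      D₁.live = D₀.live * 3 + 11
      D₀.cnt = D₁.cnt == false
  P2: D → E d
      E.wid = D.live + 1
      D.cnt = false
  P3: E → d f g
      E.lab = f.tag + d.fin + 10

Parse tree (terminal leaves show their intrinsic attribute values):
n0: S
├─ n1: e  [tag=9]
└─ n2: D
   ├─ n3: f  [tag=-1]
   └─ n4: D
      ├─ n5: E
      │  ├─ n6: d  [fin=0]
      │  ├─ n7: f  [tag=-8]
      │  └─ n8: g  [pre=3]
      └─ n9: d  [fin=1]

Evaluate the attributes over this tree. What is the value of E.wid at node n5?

-3

1. n1.tag = 9  [terminal]
2. n2.live = -5  [e.tag - 14]
3. n3.tag = -1  [terminal]
4. n4.live = -4  [D₀.live * 3 + 11]
5. n5.wid = -3  [D.live + 1]
6. n6.fin = 0  [terminal]
7. n7.tag = -8  [terminal]
8. n8.pre = 3  [terminal]
9. n5.lab = 2  [f.tag + d.fin + 10]
10. n9.fin = 1  [terminal]
11. n4.cnt = false  [false]
12. n2.cnt = true  [D₁.cnt == false]
13. n0.key = -8  [e.tag - 17]
14. n0.depth = 17  [17]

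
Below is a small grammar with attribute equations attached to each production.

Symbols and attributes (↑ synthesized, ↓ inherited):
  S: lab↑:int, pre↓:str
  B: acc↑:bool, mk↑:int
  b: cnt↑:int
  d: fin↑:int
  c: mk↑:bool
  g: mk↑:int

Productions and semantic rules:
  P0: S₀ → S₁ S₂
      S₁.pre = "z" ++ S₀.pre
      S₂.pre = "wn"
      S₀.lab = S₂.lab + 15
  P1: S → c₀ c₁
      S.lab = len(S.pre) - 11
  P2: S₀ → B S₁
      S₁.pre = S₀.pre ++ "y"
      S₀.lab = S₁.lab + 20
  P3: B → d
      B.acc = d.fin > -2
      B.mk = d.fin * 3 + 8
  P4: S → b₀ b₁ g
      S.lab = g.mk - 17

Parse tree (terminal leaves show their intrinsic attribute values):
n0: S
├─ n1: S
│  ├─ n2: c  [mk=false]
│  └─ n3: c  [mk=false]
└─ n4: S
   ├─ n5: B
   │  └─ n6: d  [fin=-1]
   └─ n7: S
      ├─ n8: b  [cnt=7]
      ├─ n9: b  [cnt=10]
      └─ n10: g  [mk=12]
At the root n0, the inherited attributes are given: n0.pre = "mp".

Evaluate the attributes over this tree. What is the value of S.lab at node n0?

1. n0.pre = "mp"  [given at root]
2. n1.pre = "zmp"  ["z" ++ S₀.pre]
3. n2.mk = false  [terminal]
4. n3.mk = false  [terminal]
5. n1.lab = -8  [len(S.pre) - 11]
6. n4.pre = "wn"  ["wn"]
7. n6.fin = -1  [terminal]
8. n5.acc = true  [d.fin > -2]
9. n5.mk = 5  [d.fin * 3 + 8]
10. n7.pre = "wny"  [S₀.pre ++ "y"]
11. n8.cnt = 7  [terminal]
12. n9.cnt = 10  [terminal]
13. n10.mk = 12  [terminal]
14. n7.lab = -5  [g.mk - 17]
15. n4.lab = 15  [S₁.lab + 20]
16. n0.lab = 30  [S₂.lab + 15]

30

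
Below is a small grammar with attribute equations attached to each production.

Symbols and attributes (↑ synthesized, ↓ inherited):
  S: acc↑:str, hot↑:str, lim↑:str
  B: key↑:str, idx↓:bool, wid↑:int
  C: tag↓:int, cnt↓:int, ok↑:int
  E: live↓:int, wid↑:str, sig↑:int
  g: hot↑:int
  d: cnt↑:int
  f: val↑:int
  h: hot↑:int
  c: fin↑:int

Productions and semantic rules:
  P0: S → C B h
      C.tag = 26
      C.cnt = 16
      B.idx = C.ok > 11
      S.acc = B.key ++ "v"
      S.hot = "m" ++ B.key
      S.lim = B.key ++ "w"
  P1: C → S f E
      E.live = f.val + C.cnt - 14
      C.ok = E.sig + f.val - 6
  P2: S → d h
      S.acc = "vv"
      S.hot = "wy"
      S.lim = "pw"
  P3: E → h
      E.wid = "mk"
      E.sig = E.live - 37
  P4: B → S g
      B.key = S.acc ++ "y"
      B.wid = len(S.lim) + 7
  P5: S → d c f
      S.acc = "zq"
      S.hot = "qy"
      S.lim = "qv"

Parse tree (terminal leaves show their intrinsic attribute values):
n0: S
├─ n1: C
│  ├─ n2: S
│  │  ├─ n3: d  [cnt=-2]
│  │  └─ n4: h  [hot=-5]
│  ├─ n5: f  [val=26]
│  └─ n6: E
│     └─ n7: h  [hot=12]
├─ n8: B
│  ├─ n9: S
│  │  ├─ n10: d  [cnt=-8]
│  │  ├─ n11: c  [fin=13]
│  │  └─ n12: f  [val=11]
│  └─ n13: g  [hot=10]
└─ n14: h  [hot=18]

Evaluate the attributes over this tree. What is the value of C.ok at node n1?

11

1. n1.tag = 26  [26]
2. n1.cnt = 16  [16]
3. n3.cnt = -2  [terminal]
4. n4.hot = -5  [terminal]
5. n2.acc = "vv"  ["vv"]
6. n2.hot = "wy"  ["wy"]
7. n2.lim = "pw"  ["pw"]
8. n5.val = 26  [terminal]
9. n6.live = 28  [f.val + C.cnt - 14]
10. n7.hot = 12  [terminal]
11. n6.wid = "mk"  ["mk"]
12. n6.sig = -9  [E.live - 37]
13. n1.ok = 11  [E.sig + f.val - 6]
14. n8.idx = false  [C.ok > 11]
15. n10.cnt = -8  [terminal]
16. n11.fin = 13  [terminal]
17. n12.val = 11  [terminal]
18. n9.acc = "zq"  ["zq"]
19. n9.hot = "qy"  ["qy"]
20. n9.lim = "qv"  ["qv"]
21. n13.hot = 10  [terminal]
22. n8.key = "zqy"  [S.acc ++ "y"]
23. n8.wid = 9  [len(S.lim) + 7]
24. n14.hot = 18  [terminal]
25. n0.acc = "zqyv"  [B.key ++ "v"]
26. n0.hot = "mzqy"  ["m" ++ B.key]
27. n0.lim = "zqyw"  [B.key ++ "w"]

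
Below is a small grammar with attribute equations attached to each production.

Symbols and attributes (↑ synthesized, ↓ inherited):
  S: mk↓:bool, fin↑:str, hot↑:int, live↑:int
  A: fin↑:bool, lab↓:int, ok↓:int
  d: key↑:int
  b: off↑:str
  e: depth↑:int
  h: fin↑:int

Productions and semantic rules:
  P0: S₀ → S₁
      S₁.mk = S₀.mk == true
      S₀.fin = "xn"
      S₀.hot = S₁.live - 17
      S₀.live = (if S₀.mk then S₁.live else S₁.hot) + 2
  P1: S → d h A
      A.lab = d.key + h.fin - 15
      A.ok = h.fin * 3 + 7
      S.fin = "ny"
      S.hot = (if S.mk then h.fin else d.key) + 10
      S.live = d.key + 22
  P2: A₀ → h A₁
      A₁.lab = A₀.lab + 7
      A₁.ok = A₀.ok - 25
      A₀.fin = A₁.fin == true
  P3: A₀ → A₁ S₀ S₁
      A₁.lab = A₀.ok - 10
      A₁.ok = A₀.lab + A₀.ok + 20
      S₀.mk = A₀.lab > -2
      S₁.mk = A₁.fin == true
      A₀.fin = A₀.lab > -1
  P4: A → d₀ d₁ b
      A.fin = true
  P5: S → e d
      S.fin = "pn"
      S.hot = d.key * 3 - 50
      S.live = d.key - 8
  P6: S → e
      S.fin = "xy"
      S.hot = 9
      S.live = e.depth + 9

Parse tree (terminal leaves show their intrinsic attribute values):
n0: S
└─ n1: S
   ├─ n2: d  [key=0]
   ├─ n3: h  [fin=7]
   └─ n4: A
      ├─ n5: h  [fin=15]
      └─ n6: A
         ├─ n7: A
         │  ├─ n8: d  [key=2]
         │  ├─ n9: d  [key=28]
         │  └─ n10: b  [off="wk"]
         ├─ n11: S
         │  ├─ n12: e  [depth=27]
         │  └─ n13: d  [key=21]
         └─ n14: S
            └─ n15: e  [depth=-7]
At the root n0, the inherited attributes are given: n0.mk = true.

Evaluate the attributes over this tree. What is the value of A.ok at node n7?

22

1. n0.mk = true  [given at root]
2. n1.mk = true  [S₀.mk == true]
3. n2.key = 0  [terminal]
4. n3.fin = 7  [terminal]
5. n4.lab = -8  [d.key + h.fin - 15]
6. n4.ok = 28  [h.fin * 3 + 7]
7. n5.fin = 15  [terminal]
8. n6.lab = -1  [A₀.lab + 7]
9. n6.ok = 3  [A₀.ok - 25]
10. n7.lab = -7  [A₀.ok - 10]
11. n7.ok = 22  [A₀.lab + A₀.ok + 20]
12. n8.key = 2  [terminal]
13. n9.key = 28  [terminal]
14. n10.off = "wk"  [terminal]
15. n7.fin = true  [true]
16. n11.mk = true  [A₀.lab > -2]
17. n12.depth = 27  [terminal]
18. n13.key = 21  [terminal]
19. n11.fin = "pn"  ["pn"]
20. n11.hot = 13  [d.key * 3 - 50]
21. n11.live = 13  [d.key - 8]
22. n14.mk = true  [A₁.fin == true]
23. n15.depth = -7  [terminal]
24. n14.fin = "xy"  ["xy"]
25. n14.hot = 9  [9]
26. n14.live = 2  [e.depth + 9]
27. n6.fin = false  [A₀.lab > -1]
28. n4.fin = false  [A₁.fin == true]
29. n1.fin = "ny"  ["ny"]
30. n1.hot = 17  [(if S.mk then h.fin else d.key) + 10]
31. n1.live = 22  [d.key + 22]
32. n0.fin = "xn"  ["xn"]
33. n0.hot = 5  [S₁.live - 17]
34. n0.live = 24  [(if S₀.mk then S₁.live else S₁.hot) + 2]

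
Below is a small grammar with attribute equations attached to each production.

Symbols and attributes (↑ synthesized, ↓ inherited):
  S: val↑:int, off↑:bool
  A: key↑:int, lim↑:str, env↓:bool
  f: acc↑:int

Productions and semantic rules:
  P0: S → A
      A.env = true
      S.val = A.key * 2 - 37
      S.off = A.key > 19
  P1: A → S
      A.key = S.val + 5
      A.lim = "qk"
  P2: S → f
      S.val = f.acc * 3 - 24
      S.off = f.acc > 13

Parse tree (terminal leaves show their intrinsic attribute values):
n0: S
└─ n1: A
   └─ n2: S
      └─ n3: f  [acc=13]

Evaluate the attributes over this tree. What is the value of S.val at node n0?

3

1. n1.env = true  [true]
2. n3.acc = 13  [terminal]
3. n2.val = 15  [f.acc * 3 - 24]
4. n2.off = false  [f.acc > 13]
5. n1.key = 20  [S.val + 5]
6. n1.lim = "qk"  ["qk"]
7. n0.val = 3  [A.key * 2 - 37]
8. n0.off = true  [A.key > 19]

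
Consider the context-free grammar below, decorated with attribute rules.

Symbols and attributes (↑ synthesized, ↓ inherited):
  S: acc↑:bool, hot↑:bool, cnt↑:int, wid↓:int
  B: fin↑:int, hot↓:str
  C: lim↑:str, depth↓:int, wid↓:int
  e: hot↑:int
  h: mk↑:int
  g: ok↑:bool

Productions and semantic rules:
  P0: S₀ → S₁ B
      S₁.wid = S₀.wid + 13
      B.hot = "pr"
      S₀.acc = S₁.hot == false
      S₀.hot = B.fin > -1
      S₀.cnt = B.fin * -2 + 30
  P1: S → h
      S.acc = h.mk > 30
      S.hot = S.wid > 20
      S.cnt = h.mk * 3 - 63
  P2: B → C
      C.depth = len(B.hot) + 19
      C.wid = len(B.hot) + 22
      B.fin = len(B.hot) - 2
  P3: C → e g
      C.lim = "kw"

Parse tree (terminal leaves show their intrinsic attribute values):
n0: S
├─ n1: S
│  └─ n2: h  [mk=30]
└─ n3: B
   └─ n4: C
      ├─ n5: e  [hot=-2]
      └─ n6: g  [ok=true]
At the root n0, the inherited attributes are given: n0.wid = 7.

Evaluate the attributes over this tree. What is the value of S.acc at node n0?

true

1. n0.wid = 7  [given at root]
2. n1.wid = 20  [S₀.wid + 13]
3. n2.mk = 30  [terminal]
4. n1.acc = false  [h.mk > 30]
5. n1.hot = false  [S.wid > 20]
6. n1.cnt = 27  [h.mk * 3 - 63]
7. n3.hot = "pr"  ["pr"]
8. n4.depth = 21  [len(B.hot) + 19]
9. n4.wid = 24  [len(B.hot) + 22]
10. n5.hot = -2  [terminal]
11. n6.ok = true  [terminal]
12. n4.lim = "kw"  ["kw"]
13. n3.fin = 0  [len(B.hot) - 2]
14. n0.acc = true  [S₁.hot == false]
15. n0.hot = true  [B.fin > -1]
16. n0.cnt = 30  [B.fin * -2 + 30]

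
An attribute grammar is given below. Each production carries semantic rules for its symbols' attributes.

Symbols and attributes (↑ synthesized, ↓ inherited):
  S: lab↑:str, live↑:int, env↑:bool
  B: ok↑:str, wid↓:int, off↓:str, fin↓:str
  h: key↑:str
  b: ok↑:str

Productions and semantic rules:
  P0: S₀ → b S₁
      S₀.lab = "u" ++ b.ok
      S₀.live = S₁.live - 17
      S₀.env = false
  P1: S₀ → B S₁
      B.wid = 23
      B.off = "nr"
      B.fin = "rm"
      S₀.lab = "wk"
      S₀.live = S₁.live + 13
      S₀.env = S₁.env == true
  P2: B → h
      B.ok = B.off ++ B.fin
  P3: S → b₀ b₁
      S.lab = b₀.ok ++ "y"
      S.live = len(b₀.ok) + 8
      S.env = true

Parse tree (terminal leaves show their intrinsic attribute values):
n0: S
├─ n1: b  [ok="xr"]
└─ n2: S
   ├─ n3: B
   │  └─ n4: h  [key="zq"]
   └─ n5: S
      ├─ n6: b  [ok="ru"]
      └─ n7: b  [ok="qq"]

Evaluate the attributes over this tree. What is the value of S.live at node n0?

6

1. n1.ok = "xr"  [terminal]
2. n3.wid = 23  [23]
3. n3.off = "nr"  ["nr"]
4. n3.fin = "rm"  ["rm"]
5. n4.key = "zq"  [terminal]
6. n3.ok = "nrrm"  [B.off ++ B.fin]
7. n6.ok = "ru"  [terminal]
8. n7.ok = "qq"  [terminal]
9. n5.lab = "ruy"  [b₀.ok ++ "y"]
10. n5.live = 10  [len(b₀.ok) + 8]
11. n5.env = true  [true]
12. n2.lab = "wk"  ["wk"]
13. n2.live = 23  [S₁.live + 13]
14. n2.env = true  [S₁.env == true]
15. n0.lab = "uxr"  ["u" ++ b.ok]
16. n0.live = 6  [S₁.live - 17]
17. n0.env = false  [false]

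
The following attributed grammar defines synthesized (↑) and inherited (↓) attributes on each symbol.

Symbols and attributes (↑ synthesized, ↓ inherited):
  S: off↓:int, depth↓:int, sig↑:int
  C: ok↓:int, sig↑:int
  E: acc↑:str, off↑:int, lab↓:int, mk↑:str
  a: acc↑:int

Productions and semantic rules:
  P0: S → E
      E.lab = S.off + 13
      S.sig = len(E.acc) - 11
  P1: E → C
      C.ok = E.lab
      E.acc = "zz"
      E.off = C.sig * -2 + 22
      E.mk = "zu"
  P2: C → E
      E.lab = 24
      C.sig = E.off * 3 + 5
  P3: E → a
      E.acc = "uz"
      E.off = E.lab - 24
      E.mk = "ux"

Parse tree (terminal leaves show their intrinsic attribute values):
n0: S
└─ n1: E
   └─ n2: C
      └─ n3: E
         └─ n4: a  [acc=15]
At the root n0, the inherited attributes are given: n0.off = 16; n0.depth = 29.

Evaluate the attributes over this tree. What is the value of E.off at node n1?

1. n0.off = 16  [given at root]
2. n0.depth = 29  [given at root]
3. n1.lab = 29  [S.off + 13]
4. n2.ok = 29  [E.lab]
5. n3.lab = 24  [24]
6. n4.acc = 15  [terminal]
7. n3.acc = "uz"  ["uz"]
8. n3.off = 0  [E.lab - 24]
9. n3.mk = "ux"  ["ux"]
10. n2.sig = 5  [E.off * 3 + 5]
11. n1.acc = "zz"  ["zz"]
12. n1.off = 12  [C.sig * -2 + 22]
13. n1.mk = "zu"  ["zu"]
14. n0.sig = -9  [len(E.acc) - 11]

12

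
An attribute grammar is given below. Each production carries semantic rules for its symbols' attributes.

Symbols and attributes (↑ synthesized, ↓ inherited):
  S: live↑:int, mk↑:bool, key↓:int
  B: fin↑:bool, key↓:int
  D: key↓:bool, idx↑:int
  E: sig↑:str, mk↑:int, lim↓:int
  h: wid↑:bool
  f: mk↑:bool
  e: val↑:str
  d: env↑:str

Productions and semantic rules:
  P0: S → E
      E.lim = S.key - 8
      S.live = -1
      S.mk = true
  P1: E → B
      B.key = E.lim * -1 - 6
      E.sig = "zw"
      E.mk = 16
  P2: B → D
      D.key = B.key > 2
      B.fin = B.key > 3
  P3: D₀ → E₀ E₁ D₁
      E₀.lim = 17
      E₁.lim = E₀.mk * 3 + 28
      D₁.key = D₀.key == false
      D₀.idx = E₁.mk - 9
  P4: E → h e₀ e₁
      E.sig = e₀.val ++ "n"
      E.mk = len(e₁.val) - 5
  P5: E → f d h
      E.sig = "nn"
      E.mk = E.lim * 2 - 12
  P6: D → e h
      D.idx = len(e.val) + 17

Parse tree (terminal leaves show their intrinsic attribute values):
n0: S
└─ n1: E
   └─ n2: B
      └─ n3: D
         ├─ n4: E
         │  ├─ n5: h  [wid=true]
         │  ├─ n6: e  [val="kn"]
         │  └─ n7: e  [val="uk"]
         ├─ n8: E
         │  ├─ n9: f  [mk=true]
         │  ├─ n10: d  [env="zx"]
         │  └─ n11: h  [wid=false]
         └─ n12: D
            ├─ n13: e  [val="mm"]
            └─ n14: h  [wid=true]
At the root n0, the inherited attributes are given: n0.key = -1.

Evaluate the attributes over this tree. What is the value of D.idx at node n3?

17

1. n0.key = -1  [given at root]
2. n1.lim = -9  [S.key - 8]
3. n2.key = 3  [E.lim * -1 - 6]
4. n3.key = true  [B.key > 2]
5. n4.lim = 17  [17]
6. n5.wid = true  [terminal]
7. n6.val = "kn"  [terminal]
8. n7.val = "uk"  [terminal]
9. n4.sig = "knn"  [e₀.val ++ "n"]
10. n4.mk = -3  [len(e₁.val) - 5]
11. n8.lim = 19  [E₀.mk * 3 + 28]
12. n9.mk = true  [terminal]
13. n10.env = "zx"  [terminal]
14. n11.wid = false  [terminal]
15. n8.sig = "nn"  ["nn"]
16. n8.mk = 26  [E.lim * 2 - 12]
17. n12.key = false  [D₀.key == false]
18. n13.val = "mm"  [terminal]
19. n14.wid = true  [terminal]
20. n12.idx = 19  [len(e.val) + 17]
21. n3.idx = 17  [E₁.mk - 9]
22. n2.fin = false  [B.key > 3]
23. n1.sig = "zw"  ["zw"]
24. n1.mk = 16  [16]
25. n0.live = -1  [-1]
26. n0.mk = true  [true]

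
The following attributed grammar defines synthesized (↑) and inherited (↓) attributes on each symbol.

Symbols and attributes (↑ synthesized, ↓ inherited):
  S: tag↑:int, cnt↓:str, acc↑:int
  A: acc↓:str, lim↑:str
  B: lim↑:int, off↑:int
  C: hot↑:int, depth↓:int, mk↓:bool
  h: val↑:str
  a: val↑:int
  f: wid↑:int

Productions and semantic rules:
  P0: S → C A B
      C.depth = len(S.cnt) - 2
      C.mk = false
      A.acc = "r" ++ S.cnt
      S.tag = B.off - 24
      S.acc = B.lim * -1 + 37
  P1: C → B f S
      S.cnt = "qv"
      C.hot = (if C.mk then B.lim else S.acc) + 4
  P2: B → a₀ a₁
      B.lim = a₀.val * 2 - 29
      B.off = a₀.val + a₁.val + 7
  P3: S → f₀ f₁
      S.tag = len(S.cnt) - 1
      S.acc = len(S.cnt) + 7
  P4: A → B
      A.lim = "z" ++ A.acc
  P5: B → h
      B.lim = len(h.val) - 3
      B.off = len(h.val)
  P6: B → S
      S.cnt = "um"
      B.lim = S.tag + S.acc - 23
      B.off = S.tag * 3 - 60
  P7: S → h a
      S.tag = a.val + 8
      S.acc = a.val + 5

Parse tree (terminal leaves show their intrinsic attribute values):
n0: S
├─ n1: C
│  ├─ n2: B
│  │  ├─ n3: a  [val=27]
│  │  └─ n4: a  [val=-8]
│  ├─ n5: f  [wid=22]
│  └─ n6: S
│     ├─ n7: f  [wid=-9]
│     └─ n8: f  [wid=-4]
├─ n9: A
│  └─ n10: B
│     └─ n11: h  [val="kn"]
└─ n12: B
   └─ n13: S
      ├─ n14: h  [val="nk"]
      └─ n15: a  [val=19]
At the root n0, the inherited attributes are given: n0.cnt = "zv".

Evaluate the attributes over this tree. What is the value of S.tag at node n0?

-3

1. n0.cnt = "zv"  [given at root]
2. n1.depth = 0  [len(S.cnt) - 2]
3. n1.mk = false  [false]
4. n3.val = 27  [terminal]
5. n4.val = -8  [terminal]
6. n2.lim = 25  [a₀.val * 2 - 29]
7. n2.off = 26  [a₀.val + a₁.val + 7]
8. n5.wid = 22  [terminal]
9. n6.cnt = "qv"  ["qv"]
10. n7.wid = -9  [terminal]
11. n8.wid = -4  [terminal]
12. n6.tag = 1  [len(S.cnt) - 1]
13. n6.acc = 9  [len(S.cnt) + 7]
14. n1.hot = 13  [(if C.mk then B.lim else S.acc) + 4]
15. n9.acc = "rzv"  ["r" ++ S.cnt]
16. n11.val = "kn"  [terminal]
17. n10.lim = -1  [len(h.val) - 3]
18. n10.off = 2  [len(h.val)]
19. n9.lim = "zrzv"  ["z" ++ A.acc]
20. n13.cnt = "um"  ["um"]
21. n14.val = "nk"  [terminal]
22. n15.val = 19  [terminal]
23. n13.tag = 27  [a.val + 8]
24. n13.acc = 24  [a.val + 5]
25. n12.lim = 28  [S.tag + S.acc - 23]
26. n12.off = 21  [S.tag * 3 - 60]
27. n0.tag = -3  [B.off - 24]
28. n0.acc = 9  [B.lim * -1 + 37]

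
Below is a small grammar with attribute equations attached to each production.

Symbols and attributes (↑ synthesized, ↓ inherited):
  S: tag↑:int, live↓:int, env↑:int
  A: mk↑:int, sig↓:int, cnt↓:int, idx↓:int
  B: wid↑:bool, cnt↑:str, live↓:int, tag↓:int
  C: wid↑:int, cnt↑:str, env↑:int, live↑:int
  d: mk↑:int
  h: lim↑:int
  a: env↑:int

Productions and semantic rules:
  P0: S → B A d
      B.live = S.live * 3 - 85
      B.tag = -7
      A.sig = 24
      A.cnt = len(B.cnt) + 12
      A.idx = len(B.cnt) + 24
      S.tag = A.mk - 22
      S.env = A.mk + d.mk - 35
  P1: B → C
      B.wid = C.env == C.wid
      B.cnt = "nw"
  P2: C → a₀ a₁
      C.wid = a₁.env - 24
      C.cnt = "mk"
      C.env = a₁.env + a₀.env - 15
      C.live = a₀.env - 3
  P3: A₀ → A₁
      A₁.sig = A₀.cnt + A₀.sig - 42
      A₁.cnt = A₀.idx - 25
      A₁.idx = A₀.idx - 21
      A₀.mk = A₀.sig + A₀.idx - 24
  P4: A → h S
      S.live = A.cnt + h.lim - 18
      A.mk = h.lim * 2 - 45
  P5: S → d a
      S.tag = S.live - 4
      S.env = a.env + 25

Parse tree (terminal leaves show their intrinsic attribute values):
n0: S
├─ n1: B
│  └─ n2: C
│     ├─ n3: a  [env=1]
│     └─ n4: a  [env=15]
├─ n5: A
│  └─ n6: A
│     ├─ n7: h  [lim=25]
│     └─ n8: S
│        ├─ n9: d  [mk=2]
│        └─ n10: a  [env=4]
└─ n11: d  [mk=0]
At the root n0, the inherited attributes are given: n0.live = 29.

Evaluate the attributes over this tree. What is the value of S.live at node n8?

1. n0.live = 29  [given at root]
2. n1.live = 2  [S.live * 3 - 85]
3. n1.tag = -7  [-7]
4. n3.env = 1  [terminal]
5. n4.env = 15  [terminal]
6. n2.wid = -9  [a₁.env - 24]
7. n2.cnt = "mk"  ["mk"]
8. n2.env = 1  [a₁.env + a₀.env - 15]
9. n2.live = -2  [a₀.env - 3]
10. n1.wid = false  [C.env == C.wid]
11. n1.cnt = "nw"  ["nw"]
12. n5.sig = 24  [24]
13. n5.cnt = 14  [len(B.cnt) + 12]
14. n5.idx = 26  [len(B.cnt) + 24]
15. n6.sig = -4  [A₀.cnt + A₀.sig - 42]
16. n6.cnt = 1  [A₀.idx - 25]
17. n6.idx = 5  [A₀.idx - 21]
18. n7.lim = 25  [terminal]
19. n8.live = 8  [A.cnt + h.lim - 18]
20. n9.mk = 2  [terminal]
21. n10.env = 4  [terminal]
22. n8.tag = 4  [S.live - 4]
23. n8.env = 29  [a.env + 25]
24. n6.mk = 5  [h.lim * 2 - 45]
25. n5.mk = 26  [A₀.sig + A₀.idx - 24]
26. n11.mk = 0  [terminal]
27. n0.tag = 4  [A.mk - 22]
28. n0.env = -9  [A.mk + d.mk - 35]

8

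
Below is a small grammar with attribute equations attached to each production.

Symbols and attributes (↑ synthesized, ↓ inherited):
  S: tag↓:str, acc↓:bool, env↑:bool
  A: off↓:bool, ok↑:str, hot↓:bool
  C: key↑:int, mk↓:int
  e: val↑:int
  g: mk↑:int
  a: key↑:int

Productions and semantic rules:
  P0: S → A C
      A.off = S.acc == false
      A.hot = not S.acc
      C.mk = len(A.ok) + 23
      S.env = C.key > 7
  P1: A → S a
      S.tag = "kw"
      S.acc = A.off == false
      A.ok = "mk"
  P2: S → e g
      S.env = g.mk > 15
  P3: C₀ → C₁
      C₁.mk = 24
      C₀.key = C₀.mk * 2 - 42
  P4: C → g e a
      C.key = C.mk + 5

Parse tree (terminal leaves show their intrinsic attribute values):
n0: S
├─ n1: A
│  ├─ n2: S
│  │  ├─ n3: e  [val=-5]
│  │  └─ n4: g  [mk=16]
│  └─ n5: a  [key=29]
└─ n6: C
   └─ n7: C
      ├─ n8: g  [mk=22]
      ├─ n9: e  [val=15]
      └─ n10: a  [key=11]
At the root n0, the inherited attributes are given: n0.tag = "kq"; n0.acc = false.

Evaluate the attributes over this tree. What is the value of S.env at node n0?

true

1. n0.tag = "kq"  [given at root]
2. n0.acc = false  [given at root]
3. n1.off = true  [S.acc == false]
4. n1.hot = true  [not S.acc]
5. n2.tag = "kw"  ["kw"]
6. n2.acc = false  [A.off == false]
7. n3.val = -5  [terminal]
8. n4.mk = 16  [terminal]
9. n2.env = true  [g.mk > 15]
10. n5.key = 29  [terminal]
11. n1.ok = "mk"  ["mk"]
12. n6.mk = 25  [len(A.ok) + 23]
13. n7.mk = 24  [24]
14. n8.mk = 22  [terminal]
15. n9.val = 15  [terminal]
16. n10.key = 11  [terminal]
17. n7.key = 29  [C.mk + 5]
18. n6.key = 8  [C₀.mk * 2 - 42]
19. n0.env = true  [C.key > 7]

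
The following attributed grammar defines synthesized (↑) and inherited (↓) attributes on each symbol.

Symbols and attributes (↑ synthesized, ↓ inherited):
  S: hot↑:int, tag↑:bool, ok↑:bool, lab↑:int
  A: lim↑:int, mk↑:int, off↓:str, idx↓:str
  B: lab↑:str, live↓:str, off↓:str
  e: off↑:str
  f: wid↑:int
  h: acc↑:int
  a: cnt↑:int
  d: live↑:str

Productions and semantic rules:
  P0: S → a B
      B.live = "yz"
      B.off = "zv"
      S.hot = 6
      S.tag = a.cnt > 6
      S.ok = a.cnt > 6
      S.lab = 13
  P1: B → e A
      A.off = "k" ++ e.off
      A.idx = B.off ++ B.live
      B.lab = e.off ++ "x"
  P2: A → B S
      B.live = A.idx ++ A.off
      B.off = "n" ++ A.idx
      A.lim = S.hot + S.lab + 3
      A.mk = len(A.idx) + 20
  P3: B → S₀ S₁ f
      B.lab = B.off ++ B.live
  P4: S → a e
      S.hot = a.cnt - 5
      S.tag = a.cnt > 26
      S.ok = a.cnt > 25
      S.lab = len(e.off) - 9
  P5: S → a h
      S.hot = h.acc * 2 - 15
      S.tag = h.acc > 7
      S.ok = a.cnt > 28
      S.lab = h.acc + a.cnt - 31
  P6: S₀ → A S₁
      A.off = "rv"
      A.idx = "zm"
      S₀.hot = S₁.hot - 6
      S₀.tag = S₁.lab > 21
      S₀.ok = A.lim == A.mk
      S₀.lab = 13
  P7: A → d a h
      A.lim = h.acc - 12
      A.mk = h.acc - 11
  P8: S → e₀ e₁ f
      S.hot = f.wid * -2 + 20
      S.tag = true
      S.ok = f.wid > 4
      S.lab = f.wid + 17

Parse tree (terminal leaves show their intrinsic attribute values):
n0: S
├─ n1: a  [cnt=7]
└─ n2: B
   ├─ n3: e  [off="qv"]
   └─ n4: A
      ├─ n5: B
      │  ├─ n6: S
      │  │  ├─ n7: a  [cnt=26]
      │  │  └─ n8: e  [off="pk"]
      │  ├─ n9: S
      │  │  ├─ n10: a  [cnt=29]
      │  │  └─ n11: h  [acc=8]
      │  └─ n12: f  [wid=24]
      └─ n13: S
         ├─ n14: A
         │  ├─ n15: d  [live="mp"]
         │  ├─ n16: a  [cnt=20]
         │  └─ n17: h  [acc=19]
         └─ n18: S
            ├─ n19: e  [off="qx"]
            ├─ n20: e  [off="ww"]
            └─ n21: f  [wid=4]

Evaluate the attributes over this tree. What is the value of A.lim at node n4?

22

1. n1.cnt = 7  [terminal]
2. n2.live = "yz"  ["yz"]
3. n2.off = "zv"  ["zv"]
4. n3.off = "qv"  [terminal]
5. n4.off = "kqv"  ["k" ++ e.off]
6. n4.idx = "zvyz"  [B.off ++ B.live]
7. n5.live = "zvyzkqv"  [A.idx ++ A.off]
8. n5.off = "nzvyz"  ["n" ++ A.idx]
9. n7.cnt = 26  [terminal]
10. n8.off = "pk"  [terminal]
11. n6.hot = 21  [a.cnt - 5]
12. n6.tag = false  [a.cnt > 26]
13. n6.ok = true  [a.cnt > 25]
14. n6.lab = -7  [len(e.off) - 9]
15. n10.cnt = 29  [terminal]
16. n11.acc = 8  [terminal]
17. n9.hot = 1  [h.acc * 2 - 15]
18. n9.tag = true  [h.acc > 7]
19. n9.ok = true  [a.cnt > 28]
20. n9.lab = 6  [h.acc + a.cnt - 31]
21. n12.wid = 24  [terminal]
22. n5.lab = "nzvyzzvyzkqv"  [B.off ++ B.live]
23. n14.off = "rv"  ["rv"]
24. n14.idx = "zm"  ["zm"]
25. n15.live = "mp"  [terminal]
26. n16.cnt = 20  [terminal]
27. n17.acc = 19  [terminal]
28. n14.lim = 7  [h.acc - 12]
29. n14.mk = 8  [h.acc - 11]
30. n19.off = "qx"  [terminal]
31. n20.off = "ww"  [terminal]
32. n21.wid = 4  [terminal]
33. n18.hot = 12  [f.wid * -2 + 20]
34. n18.tag = true  [true]
35. n18.ok = false  [f.wid > 4]
36. n18.lab = 21  [f.wid + 17]
37. n13.hot = 6  [S₁.hot - 6]
38. n13.tag = false  [S₁.lab > 21]
39. n13.ok = false  [A.lim == A.mk]
40. n13.lab = 13  [13]
41. n4.lim = 22  [S.hot + S.lab + 3]
42. n4.mk = 24  [len(A.idx) + 20]
43. n2.lab = "qvx"  [e.off ++ "x"]
44. n0.hot = 6  [6]
45. n0.tag = true  [a.cnt > 6]
46. n0.ok = true  [a.cnt > 6]
47. n0.lab = 13  [13]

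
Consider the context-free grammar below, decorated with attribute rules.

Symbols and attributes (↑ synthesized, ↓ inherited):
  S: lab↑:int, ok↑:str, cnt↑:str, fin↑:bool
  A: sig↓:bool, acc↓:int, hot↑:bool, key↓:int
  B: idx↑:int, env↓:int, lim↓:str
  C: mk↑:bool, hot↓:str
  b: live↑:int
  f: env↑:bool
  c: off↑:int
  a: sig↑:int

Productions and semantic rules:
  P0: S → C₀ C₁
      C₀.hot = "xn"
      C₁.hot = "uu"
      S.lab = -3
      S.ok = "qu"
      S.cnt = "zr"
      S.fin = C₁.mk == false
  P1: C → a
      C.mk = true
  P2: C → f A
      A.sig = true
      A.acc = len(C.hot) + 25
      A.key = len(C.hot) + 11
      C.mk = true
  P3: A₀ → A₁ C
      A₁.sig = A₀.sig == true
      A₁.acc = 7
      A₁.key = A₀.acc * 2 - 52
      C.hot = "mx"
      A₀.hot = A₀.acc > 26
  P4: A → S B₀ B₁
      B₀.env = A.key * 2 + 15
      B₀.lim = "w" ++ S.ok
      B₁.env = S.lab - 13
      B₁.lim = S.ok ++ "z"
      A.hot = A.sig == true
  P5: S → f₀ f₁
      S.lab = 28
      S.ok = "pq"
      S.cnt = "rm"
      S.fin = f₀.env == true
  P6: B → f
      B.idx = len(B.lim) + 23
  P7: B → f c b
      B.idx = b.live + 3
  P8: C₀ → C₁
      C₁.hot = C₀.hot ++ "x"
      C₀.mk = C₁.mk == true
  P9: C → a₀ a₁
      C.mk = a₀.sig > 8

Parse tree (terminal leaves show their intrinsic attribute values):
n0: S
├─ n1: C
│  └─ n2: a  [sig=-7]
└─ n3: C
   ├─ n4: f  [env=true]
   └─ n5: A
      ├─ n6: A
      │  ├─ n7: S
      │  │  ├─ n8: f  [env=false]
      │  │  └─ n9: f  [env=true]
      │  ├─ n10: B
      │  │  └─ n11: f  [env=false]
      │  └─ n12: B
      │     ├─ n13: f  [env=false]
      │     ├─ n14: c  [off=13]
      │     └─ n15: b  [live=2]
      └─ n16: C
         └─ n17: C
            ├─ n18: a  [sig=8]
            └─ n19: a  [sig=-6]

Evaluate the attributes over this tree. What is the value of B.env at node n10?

1. n1.hot = "xn"  ["xn"]
2. n2.sig = -7  [terminal]
3. n1.mk = true  [true]
4. n3.hot = "uu"  ["uu"]
5. n4.env = true  [terminal]
6. n5.sig = true  [true]
7. n5.acc = 27  [len(C.hot) + 25]
8. n5.key = 13  [len(C.hot) + 11]
9. n6.sig = true  [A₀.sig == true]
10. n6.acc = 7  [7]
11. n6.key = 2  [A₀.acc * 2 - 52]
12. n8.env = false  [terminal]
13. n9.env = true  [terminal]
14. n7.lab = 28  [28]
15. n7.ok = "pq"  ["pq"]
16. n7.cnt = "rm"  ["rm"]
17. n7.fin = false  [f₀.env == true]
18. n10.env = 19  [A.key * 2 + 15]
19. n10.lim = "wpq"  ["w" ++ S.ok]
20. n11.env = false  [terminal]
21. n10.idx = 26  [len(B.lim) + 23]
22. n12.env = 15  [S.lab - 13]
23. n12.lim = "pqz"  [S.ok ++ "z"]
24. n13.env = false  [terminal]
25. n14.off = 13  [terminal]
26. n15.live = 2  [terminal]
27. n12.idx = 5  [b.live + 3]
28. n6.hot = true  [A.sig == true]
29. n16.hot = "mx"  ["mx"]
30. n17.hot = "mxx"  [C₀.hot ++ "x"]
31. n18.sig = 8  [terminal]
32. n19.sig = -6  [terminal]
33. n17.mk = false  [a₀.sig > 8]
34. n16.mk = false  [C₁.mk == true]
35. n5.hot = true  [A₀.acc > 26]
36. n3.mk = true  [true]
37. n0.lab = -3  [-3]
38. n0.ok = "qu"  ["qu"]
39. n0.cnt = "zr"  ["zr"]
40. n0.fin = false  [C₁.mk == false]

19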